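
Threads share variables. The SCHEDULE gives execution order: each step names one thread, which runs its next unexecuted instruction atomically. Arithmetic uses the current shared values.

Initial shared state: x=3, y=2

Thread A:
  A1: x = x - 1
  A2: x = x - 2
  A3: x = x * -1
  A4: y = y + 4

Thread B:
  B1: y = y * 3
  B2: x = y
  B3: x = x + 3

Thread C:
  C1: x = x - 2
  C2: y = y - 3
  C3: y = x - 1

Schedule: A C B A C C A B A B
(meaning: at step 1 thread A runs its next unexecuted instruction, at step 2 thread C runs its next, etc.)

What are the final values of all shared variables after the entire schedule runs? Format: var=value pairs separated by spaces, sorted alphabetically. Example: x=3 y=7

Answer: x=0 y=1

Derivation:
Step 1: thread A executes A1 (x = x - 1). Shared: x=2 y=2. PCs: A@1 B@0 C@0
Step 2: thread C executes C1 (x = x - 2). Shared: x=0 y=2. PCs: A@1 B@0 C@1
Step 3: thread B executes B1 (y = y * 3). Shared: x=0 y=6. PCs: A@1 B@1 C@1
Step 4: thread A executes A2 (x = x - 2). Shared: x=-2 y=6. PCs: A@2 B@1 C@1
Step 5: thread C executes C2 (y = y - 3). Shared: x=-2 y=3. PCs: A@2 B@1 C@2
Step 6: thread C executes C3 (y = x - 1). Shared: x=-2 y=-3. PCs: A@2 B@1 C@3
Step 7: thread A executes A3 (x = x * -1). Shared: x=2 y=-3. PCs: A@3 B@1 C@3
Step 8: thread B executes B2 (x = y). Shared: x=-3 y=-3. PCs: A@3 B@2 C@3
Step 9: thread A executes A4 (y = y + 4). Shared: x=-3 y=1. PCs: A@4 B@2 C@3
Step 10: thread B executes B3 (x = x + 3). Shared: x=0 y=1. PCs: A@4 B@3 C@3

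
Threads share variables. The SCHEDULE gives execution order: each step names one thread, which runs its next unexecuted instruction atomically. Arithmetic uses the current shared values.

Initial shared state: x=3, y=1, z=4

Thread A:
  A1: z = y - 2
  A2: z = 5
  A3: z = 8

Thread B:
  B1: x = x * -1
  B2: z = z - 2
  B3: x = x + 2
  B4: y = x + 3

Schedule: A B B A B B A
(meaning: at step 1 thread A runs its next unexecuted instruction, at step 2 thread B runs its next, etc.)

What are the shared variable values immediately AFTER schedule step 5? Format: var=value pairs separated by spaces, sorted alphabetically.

Step 1: thread A executes A1 (z = y - 2). Shared: x=3 y=1 z=-1. PCs: A@1 B@0
Step 2: thread B executes B1 (x = x * -1). Shared: x=-3 y=1 z=-1. PCs: A@1 B@1
Step 3: thread B executes B2 (z = z - 2). Shared: x=-3 y=1 z=-3. PCs: A@1 B@2
Step 4: thread A executes A2 (z = 5). Shared: x=-3 y=1 z=5. PCs: A@2 B@2
Step 5: thread B executes B3 (x = x + 2). Shared: x=-1 y=1 z=5. PCs: A@2 B@3

Answer: x=-1 y=1 z=5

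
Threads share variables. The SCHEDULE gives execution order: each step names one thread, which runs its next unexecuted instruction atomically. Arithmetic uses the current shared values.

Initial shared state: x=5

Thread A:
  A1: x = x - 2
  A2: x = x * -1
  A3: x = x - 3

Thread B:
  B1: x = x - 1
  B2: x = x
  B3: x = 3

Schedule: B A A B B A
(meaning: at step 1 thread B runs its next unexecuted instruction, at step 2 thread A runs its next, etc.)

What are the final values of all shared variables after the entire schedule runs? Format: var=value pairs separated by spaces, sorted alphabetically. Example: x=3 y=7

Step 1: thread B executes B1 (x = x - 1). Shared: x=4. PCs: A@0 B@1
Step 2: thread A executes A1 (x = x - 2). Shared: x=2. PCs: A@1 B@1
Step 3: thread A executes A2 (x = x * -1). Shared: x=-2. PCs: A@2 B@1
Step 4: thread B executes B2 (x = x). Shared: x=-2. PCs: A@2 B@2
Step 5: thread B executes B3 (x = 3). Shared: x=3. PCs: A@2 B@3
Step 6: thread A executes A3 (x = x - 3). Shared: x=0. PCs: A@3 B@3

Answer: x=0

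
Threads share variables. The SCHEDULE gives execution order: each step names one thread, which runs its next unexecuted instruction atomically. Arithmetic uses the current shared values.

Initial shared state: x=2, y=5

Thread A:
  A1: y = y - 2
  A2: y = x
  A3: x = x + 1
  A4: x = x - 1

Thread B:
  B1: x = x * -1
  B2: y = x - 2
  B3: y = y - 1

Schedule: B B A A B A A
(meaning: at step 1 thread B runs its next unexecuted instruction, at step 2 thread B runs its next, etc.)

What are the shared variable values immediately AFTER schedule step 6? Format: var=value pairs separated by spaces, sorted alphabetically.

Step 1: thread B executes B1 (x = x * -1). Shared: x=-2 y=5. PCs: A@0 B@1
Step 2: thread B executes B2 (y = x - 2). Shared: x=-2 y=-4. PCs: A@0 B@2
Step 3: thread A executes A1 (y = y - 2). Shared: x=-2 y=-6. PCs: A@1 B@2
Step 4: thread A executes A2 (y = x). Shared: x=-2 y=-2. PCs: A@2 B@2
Step 5: thread B executes B3 (y = y - 1). Shared: x=-2 y=-3. PCs: A@2 B@3
Step 6: thread A executes A3 (x = x + 1). Shared: x=-1 y=-3. PCs: A@3 B@3

Answer: x=-1 y=-3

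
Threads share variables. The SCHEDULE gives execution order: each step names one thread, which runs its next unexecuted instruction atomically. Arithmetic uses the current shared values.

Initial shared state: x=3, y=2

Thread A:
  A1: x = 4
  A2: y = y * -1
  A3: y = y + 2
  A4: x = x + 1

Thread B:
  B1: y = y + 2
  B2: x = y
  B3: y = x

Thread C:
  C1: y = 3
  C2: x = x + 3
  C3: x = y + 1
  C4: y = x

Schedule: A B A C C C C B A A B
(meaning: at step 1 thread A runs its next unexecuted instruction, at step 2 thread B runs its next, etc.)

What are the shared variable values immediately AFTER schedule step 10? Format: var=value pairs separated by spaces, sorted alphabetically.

Answer: x=5 y=6

Derivation:
Step 1: thread A executes A1 (x = 4). Shared: x=4 y=2. PCs: A@1 B@0 C@0
Step 2: thread B executes B1 (y = y + 2). Shared: x=4 y=4. PCs: A@1 B@1 C@0
Step 3: thread A executes A2 (y = y * -1). Shared: x=4 y=-4. PCs: A@2 B@1 C@0
Step 4: thread C executes C1 (y = 3). Shared: x=4 y=3. PCs: A@2 B@1 C@1
Step 5: thread C executes C2 (x = x + 3). Shared: x=7 y=3. PCs: A@2 B@1 C@2
Step 6: thread C executes C3 (x = y + 1). Shared: x=4 y=3. PCs: A@2 B@1 C@3
Step 7: thread C executes C4 (y = x). Shared: x=4 y=4. PCs: A@2 B@1 C@4
Step 8: thread B executes B2 (x = y). Shared: x=4 y=4. PCs: A@2 B@2 C@4
Step 9: thread A executes A3 (y = y + 2). Shared: x=4 y=6. PCs: A@3 B@2 C@4
Step 10: thread A executes A4 (x = x + 1). Shared: x=5 y=6. PCs: A@4 B@2 C@4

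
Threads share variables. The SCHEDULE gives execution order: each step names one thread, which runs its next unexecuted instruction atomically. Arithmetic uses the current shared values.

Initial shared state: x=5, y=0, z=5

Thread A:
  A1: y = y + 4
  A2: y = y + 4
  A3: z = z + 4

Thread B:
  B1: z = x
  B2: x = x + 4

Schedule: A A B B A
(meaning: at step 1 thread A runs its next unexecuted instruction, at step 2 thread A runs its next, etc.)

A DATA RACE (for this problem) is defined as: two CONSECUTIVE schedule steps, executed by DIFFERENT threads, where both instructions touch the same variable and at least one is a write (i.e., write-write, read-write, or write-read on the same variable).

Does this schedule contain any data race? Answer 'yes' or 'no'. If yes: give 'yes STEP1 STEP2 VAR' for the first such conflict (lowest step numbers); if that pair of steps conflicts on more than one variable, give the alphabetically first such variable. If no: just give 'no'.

Steps 1,2: same thread (A). No race.
Steps 2,3: A(r=y,w=y) vs B(r=x,w=z). No conflict.
Steps 3,4: same thread (B). No race.
Steps 4,5: B(r=x,w=x) vs A(r=z,w=z). No conflict.

Answer: no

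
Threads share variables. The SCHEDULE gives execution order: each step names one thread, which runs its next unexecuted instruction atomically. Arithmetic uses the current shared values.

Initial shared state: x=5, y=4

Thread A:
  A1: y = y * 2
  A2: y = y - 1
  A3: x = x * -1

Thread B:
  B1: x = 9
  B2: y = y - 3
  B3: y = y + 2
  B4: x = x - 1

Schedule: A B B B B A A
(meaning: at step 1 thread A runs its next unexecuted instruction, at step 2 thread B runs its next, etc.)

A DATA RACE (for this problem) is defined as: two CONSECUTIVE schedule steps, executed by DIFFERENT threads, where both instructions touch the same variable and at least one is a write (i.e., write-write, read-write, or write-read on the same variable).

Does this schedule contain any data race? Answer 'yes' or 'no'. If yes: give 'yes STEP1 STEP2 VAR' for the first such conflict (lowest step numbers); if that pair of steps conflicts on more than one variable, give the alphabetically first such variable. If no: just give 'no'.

Answer: no

Derivation:
Steps 1,2: A(r=y,w=y) vs B(r=-,w=x). No conflict.
Steps 2,3: same thread (B). No race.
Steps 3,4: same thread (B). No race.
Steps 4,5: same thread (B). No race.
Steps 5,6: B(r=x,w=x) vs A(r=y,w=y). No conflict.
Steps 6,7: same thread (A). No race.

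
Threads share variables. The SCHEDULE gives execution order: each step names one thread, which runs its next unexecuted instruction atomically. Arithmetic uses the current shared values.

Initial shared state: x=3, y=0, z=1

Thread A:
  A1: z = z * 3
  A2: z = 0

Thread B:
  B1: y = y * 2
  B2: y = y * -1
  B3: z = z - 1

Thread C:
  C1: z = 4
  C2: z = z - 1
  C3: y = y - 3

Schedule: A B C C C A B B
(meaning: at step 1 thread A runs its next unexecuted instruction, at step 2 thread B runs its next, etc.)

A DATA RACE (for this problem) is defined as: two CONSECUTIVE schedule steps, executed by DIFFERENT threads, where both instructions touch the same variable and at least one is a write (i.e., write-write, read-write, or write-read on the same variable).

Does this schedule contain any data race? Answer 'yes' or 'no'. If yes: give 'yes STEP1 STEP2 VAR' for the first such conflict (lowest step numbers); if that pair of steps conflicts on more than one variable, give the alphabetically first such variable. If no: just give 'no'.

Answer: no

Derivation:
Steps 1,2: A(r=z,w=z) vs B(r=y,w=y). No conflict.
Steps 2,3: B(r=y,w=y) vs C(r=-,w=z). No conflict.
Steps 3,4: same thread (C). No race.
Steps 4,5: same thread (C). No race.
Steps 5,6: C(r=y,w=y) vs A(r=-,w=z). No conflict.
Steps 6,7: A(r=-,w=z) vs B(r=y,w=y). No conflict.
Steps 7,8: same thread (B). No race.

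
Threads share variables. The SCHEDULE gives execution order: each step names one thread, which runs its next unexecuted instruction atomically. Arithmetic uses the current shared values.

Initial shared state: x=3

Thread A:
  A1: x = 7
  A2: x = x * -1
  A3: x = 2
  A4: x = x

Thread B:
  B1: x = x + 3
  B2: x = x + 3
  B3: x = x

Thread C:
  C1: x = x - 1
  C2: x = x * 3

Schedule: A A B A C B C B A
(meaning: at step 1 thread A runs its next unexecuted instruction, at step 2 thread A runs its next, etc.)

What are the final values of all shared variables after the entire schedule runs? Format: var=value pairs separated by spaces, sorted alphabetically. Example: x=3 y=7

Answer: x=12

Derivation:
Step 1: thread A executes A1 (x = 7). Shared: x=7. PCs: A@1 B@0 C@0
Step 2: thread A executes A2 (x = x * -1). Shared: x=-7. PCs: A@2 B@0 C@0
Step 3: thread B executes B1 (x = x + 3). Shared: x=-4. PCs: A@2 B@1 C@0
Step 4: thread A executes A3 (x = 2). Shared: x=2. PCs: A@3 B@1 C@0
Step 5: thread C executes C1 (x = x - 1). Shared: x=1. PCs: A@3 B@1 C@1
Step 6: thread B executes B2 (x = x + 3). Shared: x=4. PCs: A@3 B@2 C@1
Step 7: thread C executes C2 (x = x * 3). Shared: x=12. PCs: A@3 B@2 C@2
Step 8: thread B executes B3 (x = x). Shared: x=12. PCs: A@3 B@3 C@2
Step 9: thread A executes A4 (x = x). Shared: x=12. PCs: A@4 B@3 C@2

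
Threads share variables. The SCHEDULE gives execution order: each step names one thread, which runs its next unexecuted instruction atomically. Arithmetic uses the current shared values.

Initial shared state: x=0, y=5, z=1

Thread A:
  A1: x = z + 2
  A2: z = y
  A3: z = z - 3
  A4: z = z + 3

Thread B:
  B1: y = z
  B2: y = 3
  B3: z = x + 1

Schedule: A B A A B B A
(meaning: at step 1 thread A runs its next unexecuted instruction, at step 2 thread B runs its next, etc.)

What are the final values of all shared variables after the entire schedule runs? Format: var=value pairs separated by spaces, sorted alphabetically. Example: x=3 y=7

Answer: x=3 y=3 z=7

Derivation:
Step 1: thread A executes A1 (x = z + 2). Shared: x=3 y=5 z=1. PCs: A@1 B@0
Step 2: thread B executes B1 (y = z). Shared: x=3 y=1 z=1. PCs: A@1 B@1
Step 3: thread A executes A2 (z = y). Shared: x=3 y=1 z=1. PCs: A@2 B@1
Step 4: thread A executes A3 (z = z - 3). Shared: x=3 y=1 z=-2. PCs: A@3 B@1
Step 5: thread B executes B2 (y = 3). Shared: x=3 y=3 z=-2. PCs: A@3 B@2
Step 6: thread B executes B3 (z = x + 1). Shared: x=3 y=3 z=4. PCs: A@3 B@3
Step 7: thread A executes A4 (z = z + 3). Shared: x=3 y=3 z=7. PCs: A@4 B@3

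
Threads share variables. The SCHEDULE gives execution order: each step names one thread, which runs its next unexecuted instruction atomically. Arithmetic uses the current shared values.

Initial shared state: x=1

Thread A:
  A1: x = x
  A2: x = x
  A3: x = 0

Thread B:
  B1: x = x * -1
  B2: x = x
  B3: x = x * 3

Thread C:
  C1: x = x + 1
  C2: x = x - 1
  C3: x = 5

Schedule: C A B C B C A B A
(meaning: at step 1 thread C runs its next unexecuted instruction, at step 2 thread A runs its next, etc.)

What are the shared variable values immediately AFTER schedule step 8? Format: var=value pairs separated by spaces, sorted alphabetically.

Step 1: thread C executes C1 (x = x + 1). Shared: x=2. PCs: A@0 B@0 C@1
Step 2: thread A executes A1 (x = x). Shared: x=2. PCs: A@1 B@0 C@1
Step 3: thread B executes B1 (x = x * -1). Shared: x=-2. PCs: A@1 B@1 C@1
Step 4: thread C executes C2 (x = x - 1). Shared: x=-3. PCs: A@1 B@1 C@2
Step 5: thread B executes B2 (x = x). Shared: x=-3. PCs: A@1 B@2 C@2
Step 6: thread C executes C3 (x = 5). Shared: x=5. PCs: A@1 B@2 C@3
Step 7: thread A executes A2 (x = x). Shared: x=5. PCs: A@2 B@2 C@3
Step 8: thread B executes B3 (x = x * 3). Shared: x=15. PCs: A@2 B@3 C@3

Answer: x=15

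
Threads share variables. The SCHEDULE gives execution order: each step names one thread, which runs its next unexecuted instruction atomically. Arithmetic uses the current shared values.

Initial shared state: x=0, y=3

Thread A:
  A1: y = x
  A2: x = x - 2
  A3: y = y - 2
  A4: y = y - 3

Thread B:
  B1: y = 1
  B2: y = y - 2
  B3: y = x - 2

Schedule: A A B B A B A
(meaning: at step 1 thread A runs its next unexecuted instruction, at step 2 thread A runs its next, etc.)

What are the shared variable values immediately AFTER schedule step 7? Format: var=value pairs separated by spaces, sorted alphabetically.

Step 1: thread A executes A1 (y = x). Shared: x=0 y=0. PCs: A@1 B@0
Step 2: thread A executes A2 (x = x - 2). Shared: x=-2 y=0. PCs: A@2 B@0
Step 3: thread B executes B1 (y = 1). Shared: x=-2 y=1. PCs: A@2 B@1
Step 4: thread B executes B2 (y = y - 2). Shared: x=-2 y=-1. PCs: A@2 B@2
Step 5: thread A executes A3 (y = y - 2). Shared: x=-2 y=-3. PCs: A@3 B@2
Step 6: thread B executes B3 (y = x - 2). Shared: x=-2 y=-4. PCs: A@3 B@3
Step 7: thread A executes A4 (y = y - 3). Shared: x=-2 y=-7. PCs: A@4 B@3

Answer: x=-2 y=-7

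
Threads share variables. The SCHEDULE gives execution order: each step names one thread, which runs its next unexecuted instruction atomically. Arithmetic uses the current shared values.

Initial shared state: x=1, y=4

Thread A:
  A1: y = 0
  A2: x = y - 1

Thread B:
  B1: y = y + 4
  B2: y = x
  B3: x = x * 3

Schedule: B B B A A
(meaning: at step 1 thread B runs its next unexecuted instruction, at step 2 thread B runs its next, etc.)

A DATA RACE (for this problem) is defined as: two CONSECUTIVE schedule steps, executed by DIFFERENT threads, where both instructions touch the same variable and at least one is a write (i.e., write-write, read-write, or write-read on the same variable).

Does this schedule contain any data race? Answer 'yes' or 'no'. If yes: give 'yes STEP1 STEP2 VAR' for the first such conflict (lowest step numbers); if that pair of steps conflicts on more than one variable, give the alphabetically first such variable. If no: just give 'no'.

Answer: no

Derivation:
Steps 1,2: same thread (B). No race.
Steps 2,3: same thread (B). No race.
Steps 3,4: B(r=x,w=x) vs A(r=-,w=y). No conflict.
Steps 4,5: same thread (A). No race.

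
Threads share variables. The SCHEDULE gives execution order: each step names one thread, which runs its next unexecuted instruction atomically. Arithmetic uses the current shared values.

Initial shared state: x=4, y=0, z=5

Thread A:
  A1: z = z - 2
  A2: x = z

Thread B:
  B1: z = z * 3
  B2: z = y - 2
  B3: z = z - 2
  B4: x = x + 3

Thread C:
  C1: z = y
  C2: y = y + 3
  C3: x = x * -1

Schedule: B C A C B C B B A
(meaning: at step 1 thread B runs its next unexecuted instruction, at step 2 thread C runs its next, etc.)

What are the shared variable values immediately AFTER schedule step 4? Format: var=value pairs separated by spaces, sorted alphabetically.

Step 1: thread B executes B1 (z = z * 3). Shared: x=4 y=0 z=15. PCs: A@0 B@1 C@0
Step 2: thread C executes C1 (z = y). Shared: x=4 y=0 z=0. PCs: A@0 B@1 C@1
Step 3: thread A executes A1 (z = z - 2). Shared: x=4 y=0 z=-2. PCs: A@1 B@1 C@1
Step 4: thread C executes C2 (y = y + 3). Shared: x=4 y=3 z=-2. PCs: A@1 B@1 C@2

Answer: x=4 y=3 z=-2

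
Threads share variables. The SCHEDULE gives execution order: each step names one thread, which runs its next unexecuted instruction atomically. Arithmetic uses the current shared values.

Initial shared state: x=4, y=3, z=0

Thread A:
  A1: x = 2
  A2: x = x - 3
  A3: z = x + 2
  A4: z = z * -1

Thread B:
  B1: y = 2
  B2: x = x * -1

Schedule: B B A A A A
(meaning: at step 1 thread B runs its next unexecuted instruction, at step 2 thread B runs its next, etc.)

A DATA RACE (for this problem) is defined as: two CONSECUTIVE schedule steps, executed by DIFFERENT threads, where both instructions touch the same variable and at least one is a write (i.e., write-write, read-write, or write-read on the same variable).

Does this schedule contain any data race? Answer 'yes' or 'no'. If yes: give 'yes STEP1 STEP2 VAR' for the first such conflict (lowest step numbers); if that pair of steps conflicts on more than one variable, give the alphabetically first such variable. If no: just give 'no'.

Answer: yes 2 3 x

Derivation:
Steps 1,2: same thread (B). No race.
Steps 2,3: B(x = x * -1) vs A(x = 2). RACE on x (W-W).
Steps 3,4: same thread (A). No race.
Steps 4,5: same thread (A). No race.
Steps 5,6: same thread (A). No race.
First conflict at steps 2,3.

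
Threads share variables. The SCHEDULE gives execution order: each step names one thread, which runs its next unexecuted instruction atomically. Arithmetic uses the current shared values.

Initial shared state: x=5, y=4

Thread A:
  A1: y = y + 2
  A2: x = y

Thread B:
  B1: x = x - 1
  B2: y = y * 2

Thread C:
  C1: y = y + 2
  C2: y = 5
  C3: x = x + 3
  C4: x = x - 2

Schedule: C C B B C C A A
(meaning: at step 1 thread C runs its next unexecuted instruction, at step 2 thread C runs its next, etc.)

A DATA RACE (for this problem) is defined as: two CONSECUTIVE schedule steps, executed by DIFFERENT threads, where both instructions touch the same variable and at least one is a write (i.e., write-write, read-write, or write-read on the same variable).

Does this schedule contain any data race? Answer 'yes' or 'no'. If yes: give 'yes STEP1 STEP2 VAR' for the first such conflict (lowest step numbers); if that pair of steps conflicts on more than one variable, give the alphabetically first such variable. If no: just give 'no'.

Answer: no

Derivation:
Steps 1,2: same thread (C). No race.
Steps 2,3: C(r=-,w=y) vs B(r=x,w=x). No conflict.
Steps 3,4: same thread (B). No race.
Steps 4,5: B(r=y,w=y) vs C(r=x,w=x). No conflict.
Steps 5,6: same thread (C). No race.
Steps 6,7: C(r=x,w=x) vs A(r=y,w=y). No conflict.
Steps 7,8: same thread (A). No race.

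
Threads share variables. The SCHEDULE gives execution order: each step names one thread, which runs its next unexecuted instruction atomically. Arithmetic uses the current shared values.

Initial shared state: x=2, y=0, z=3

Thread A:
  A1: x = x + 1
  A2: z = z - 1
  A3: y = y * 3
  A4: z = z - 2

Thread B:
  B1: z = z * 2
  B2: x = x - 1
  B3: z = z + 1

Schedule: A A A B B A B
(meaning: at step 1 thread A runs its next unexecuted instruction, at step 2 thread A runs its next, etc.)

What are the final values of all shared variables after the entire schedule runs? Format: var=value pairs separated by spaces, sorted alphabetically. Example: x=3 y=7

Answer: x=2 y=0 z=3

Derivation:
Step 1: thread A executes A1 (x = x + 1). Shared: x=3 y=0 z=3. PCs: A@1 B@0
Step 2: thread A executes A2 (z = z - 1). Shared: x=3 y=0 z=2. PCs: A@2 B@0
Step 3: thread A executes A3 (y = y * 3). Shared: x=3 y=0 z=2. PCs: A@3 B@0
Step 4: thread B executes B1 (z = z * 2). Shared: x=3 y=0 z=4. PCs: A@3 B@1
Step 5: thread B executes B2 (x = x - 1). Shared: x=2 y=0 z=4. PCs: A@3 B@2
Step 6: thread A executes A4 (z = z - 2). Shared: x=2 y=0 z=2. PCs: A@4 B@2
Step 7: thread B executes B3 (z = z + 1). Shared: x=2 y=0 z=3. PCs: A@4 B@3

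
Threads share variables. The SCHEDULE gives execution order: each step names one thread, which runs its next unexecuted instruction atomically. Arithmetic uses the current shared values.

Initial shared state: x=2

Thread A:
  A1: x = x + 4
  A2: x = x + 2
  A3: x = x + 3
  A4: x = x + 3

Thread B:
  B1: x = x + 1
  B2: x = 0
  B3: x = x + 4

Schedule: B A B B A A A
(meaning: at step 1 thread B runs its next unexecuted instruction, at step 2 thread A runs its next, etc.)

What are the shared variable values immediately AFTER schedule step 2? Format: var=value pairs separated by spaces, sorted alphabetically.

Answer: x=7

Derivation:
Step 1: thread B executes B1 (x = x + 1). Shared: x=3. PCs: A@0 B@1
Step 2: thread A executes A1 (x = x + 4). Shared: x=7. PCs: A@1 B@1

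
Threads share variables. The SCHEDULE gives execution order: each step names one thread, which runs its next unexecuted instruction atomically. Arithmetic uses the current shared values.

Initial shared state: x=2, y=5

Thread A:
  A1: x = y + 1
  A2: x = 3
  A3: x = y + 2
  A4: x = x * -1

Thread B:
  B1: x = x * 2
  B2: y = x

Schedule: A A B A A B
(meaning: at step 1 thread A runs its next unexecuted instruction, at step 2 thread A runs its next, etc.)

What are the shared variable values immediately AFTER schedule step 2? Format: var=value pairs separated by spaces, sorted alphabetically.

Step 1: thread A executes A1 (x = y + 1). Shared: x=6 y=5. PCs: A@1 B@0
Step 2: thread A executes A2 (x = 3). Shared: x=3 y=5. PCs: A@2 B@0

Answer: x=3 y=5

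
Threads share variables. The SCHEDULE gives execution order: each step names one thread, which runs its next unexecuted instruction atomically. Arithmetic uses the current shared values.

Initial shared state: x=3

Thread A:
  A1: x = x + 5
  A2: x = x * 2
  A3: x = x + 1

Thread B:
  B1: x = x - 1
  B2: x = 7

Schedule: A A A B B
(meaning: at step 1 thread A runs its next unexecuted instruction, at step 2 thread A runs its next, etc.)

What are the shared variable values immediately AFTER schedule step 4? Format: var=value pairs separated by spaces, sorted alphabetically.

Answer: x=16

Derivation:
Step 1: thread A executes A1 (x = x + 5). Shared: x=8. PCs: A@1 B@0
Step 2: thread A executes A2 (x = x * 2). Shared: x=16. PCs: A@2 B@0
Step 3: thread A executes A3 (x = x + 1). Shared: x=17. PCs: A@3 B@0
Step 4: thread B executes B1 (x = x - 1). Shared: x=16. PCs: A@3 B@1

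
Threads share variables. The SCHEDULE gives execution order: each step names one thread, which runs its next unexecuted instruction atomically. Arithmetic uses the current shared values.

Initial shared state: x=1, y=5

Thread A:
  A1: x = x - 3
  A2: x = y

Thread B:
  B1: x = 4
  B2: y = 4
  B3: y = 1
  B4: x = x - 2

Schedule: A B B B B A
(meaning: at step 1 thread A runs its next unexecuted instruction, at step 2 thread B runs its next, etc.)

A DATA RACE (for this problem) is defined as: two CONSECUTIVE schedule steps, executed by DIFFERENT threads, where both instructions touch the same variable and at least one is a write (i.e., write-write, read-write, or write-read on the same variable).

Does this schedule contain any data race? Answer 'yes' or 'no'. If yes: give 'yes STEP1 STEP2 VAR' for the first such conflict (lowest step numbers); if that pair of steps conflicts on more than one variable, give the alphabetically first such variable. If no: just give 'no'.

Steps 1,2: A(x = x - 3) vs B(x = 4). RACE on x (W-W).
Steps 2,3: same thread (B). No race.
Steps 3,4: same thread (B). No race.
Steps 4,5: same thread (B). No race.
Steps 5,6: B(x = x - 2) vs A(x = y). RACE on x (W-W).
First conflict at steps 1,2.

Answer: yes 1 2 x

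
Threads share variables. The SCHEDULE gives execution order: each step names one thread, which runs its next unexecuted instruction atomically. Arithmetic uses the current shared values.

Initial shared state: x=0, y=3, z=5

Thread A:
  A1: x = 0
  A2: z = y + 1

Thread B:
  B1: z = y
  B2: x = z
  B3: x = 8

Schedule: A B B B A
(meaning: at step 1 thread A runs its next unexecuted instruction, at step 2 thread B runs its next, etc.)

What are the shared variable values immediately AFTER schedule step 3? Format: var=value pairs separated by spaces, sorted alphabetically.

Step 1: thread A executes A1 (x = 0). Shared: x=0 y=3 z=5. PCs: A@1 B@0
Step 2: thread B executes B1 (z = y). Shared: x=0 y=3 z=3. PCs: A@1 B@1
Step 3: thread B executes B2 (x = z). Shared: x=3 y=3 z=3. PCs: A@1 B@2

Answer: x=3 y=3 z=3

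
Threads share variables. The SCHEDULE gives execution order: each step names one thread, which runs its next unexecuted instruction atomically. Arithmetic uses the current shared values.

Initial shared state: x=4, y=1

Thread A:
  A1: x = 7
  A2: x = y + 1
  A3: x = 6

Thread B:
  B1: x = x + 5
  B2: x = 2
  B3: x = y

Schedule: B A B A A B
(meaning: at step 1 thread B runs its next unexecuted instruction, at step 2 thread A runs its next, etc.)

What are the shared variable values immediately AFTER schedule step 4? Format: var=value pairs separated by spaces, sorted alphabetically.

Step 1: thread B executes B1 (x = x + 5). Shared: x=9 y=1. PCs: A@0 B@1
Step 2: thread A executes A1 (x = 7). Shared: x=7 y=1. PCs: A@1 B@1
Step 3: thread B executes B2 (x = 2). Shared: x=2 y=1. PCs: A@1 B@2
Step 4: thread A executes A2 (x = y + 1). Shared: x=2 y=1. PCs: A@2 B@2

Answer: x=2 y=1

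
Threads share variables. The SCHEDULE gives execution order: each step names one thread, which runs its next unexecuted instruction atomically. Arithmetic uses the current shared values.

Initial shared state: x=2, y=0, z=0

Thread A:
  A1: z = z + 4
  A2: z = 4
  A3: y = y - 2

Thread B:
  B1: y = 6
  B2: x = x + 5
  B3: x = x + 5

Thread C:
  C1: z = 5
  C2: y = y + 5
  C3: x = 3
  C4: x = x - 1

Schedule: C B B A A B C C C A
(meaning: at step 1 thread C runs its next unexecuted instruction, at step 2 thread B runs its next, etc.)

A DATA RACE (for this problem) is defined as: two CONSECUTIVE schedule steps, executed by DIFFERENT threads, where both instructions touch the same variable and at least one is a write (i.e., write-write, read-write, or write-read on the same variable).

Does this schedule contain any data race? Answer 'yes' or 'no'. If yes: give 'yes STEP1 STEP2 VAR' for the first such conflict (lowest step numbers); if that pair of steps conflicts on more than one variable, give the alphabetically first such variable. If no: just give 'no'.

Answer: no

Derivation:
Steps 1,2: C(r=-,w=z) vs B(r=-,w=y). No conflict.
Steps 2,3: same thread (B). No race.
Steps 3,4: B(r=x,w=x) vs A(r=z,w=z). No conflict.
Steps 4,5: same thread (A). No race.
Steps 5,6: A(r=-,w=z) vs B(r=x,w=x). No conflict.
Steps 6,7: B(r=x,w=x) vs C(r=y,w=y). No conflict.
Steps 7,8: same thread (C). No race.
Steps 8,9: same thread (C). No race.
Steps 9,10: C(r=x,w=x) vs A(r=y,w=y). No conflict.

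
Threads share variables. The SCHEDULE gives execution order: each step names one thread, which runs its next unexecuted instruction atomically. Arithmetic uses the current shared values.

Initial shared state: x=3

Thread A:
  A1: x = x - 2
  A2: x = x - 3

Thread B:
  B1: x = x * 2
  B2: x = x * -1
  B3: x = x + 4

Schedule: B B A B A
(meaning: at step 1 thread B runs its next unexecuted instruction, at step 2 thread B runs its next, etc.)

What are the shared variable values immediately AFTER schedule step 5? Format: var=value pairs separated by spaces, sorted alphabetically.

Answer: x=-7

Derivation:
Step 1: thread B executes B1 (x = x * 2). Shared: x=6. PCs: A@0 B@1
Step 2: thread B executes B2 (x = x * -1). Shared: x=-6. PCs: A@0 B@2
Step 3: thread A executes A1 (x = x - 2). Shared: x=-8. PCs: A@1 B@2
Step 4: thread B executes B3 (x = x + 4). Shared: x=-4. PCs: A@1 B@3
Step 5: thread A executes A2 (x = x - 3). Shared: x=-7. PCs: A@2 B@3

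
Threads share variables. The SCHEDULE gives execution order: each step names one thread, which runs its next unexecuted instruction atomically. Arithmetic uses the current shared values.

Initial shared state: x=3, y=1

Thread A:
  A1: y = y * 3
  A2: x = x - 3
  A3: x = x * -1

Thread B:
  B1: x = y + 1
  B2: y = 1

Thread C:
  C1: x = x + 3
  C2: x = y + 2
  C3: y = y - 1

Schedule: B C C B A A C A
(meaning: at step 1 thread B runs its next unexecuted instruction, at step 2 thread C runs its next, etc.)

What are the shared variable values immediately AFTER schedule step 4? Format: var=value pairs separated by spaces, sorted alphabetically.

Step 1: thread B executes B1 (x = y + 1). Shared: x=2 y=1. PCs: A@0 B@1 C@0
Step 2: thread C executes C1 (x = x + 3). Shared: x=5 y=1. PCs: A@0 B@1 C@1
Step 3: thread C executes C2 (x = y + 2). Shared: x=3 y=1. PCs: A@0 B@1 C@2
Step 4: thread B executes B2 (y = 1). Shared: x=3 y=1. PCs: A@0 B@2 C@2

Answer: x=3 y=1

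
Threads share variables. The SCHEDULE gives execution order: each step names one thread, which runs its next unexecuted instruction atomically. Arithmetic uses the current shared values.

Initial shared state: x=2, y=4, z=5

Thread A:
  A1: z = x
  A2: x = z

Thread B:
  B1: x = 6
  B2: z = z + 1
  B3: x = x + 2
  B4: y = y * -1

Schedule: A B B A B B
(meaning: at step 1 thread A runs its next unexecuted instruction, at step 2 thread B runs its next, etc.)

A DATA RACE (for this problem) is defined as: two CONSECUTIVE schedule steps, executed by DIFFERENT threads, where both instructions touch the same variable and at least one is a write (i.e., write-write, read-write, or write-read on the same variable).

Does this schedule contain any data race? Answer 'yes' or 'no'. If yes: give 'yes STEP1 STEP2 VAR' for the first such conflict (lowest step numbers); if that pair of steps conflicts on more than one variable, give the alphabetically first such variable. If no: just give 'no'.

Answer: yes 1 2 x

Derivation:
Steps 1,2: A(z = x) vs B(x = 6). RACE on x (R-W).
Steps 2,3: same thread (B). No race.
Steps 3,4: B(z = z + 1) vs A(x = z). RACE on z (W-R).
Steps 4,5: A(x = z) vs B(x = x + 2). RACE on x (W-W).
Steps 5,6: same thread (B). No race.
First conflict at steps 1,2.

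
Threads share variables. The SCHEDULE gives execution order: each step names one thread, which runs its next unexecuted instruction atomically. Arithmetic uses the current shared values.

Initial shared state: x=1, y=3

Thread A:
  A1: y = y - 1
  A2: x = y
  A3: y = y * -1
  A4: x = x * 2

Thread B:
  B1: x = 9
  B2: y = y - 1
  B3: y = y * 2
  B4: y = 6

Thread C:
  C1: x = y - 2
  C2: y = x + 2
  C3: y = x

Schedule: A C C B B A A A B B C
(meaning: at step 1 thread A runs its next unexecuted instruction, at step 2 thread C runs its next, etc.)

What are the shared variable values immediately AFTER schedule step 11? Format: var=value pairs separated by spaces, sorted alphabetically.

Answer: x=2 y=2

Derivation:
Step 1: thread A executes A1 (y = y - 1). Shared: x=1 y=2. PCs: A@1 B@0 C@0
Step 2: thread C executes C1 (x = y - 2). Shared: x=0 y=2. PCs: A@1 B@0 C@1
Step 3: thread C executes C2 (y = x + 2). Shared: x=0 y=2. PCs: A@1 B@0 C@2
Step 4: thread B executes B1 (x = 9). Shared: x=9 y=2. PCs: A@1 B@1 C@2
Step 5: thread B executes B2 (y = y - 1). Shared: x=9 y=1. PCs: A@1 B@2 C@2
Step 6: thread A executes A2 (x = y). Shared: x=1 y=1. PCs: A@2 B@2 C@2
Step 7: thread A executes A3 (y = y * -1). Shared: x=1 y=-1. PCs: A@3 B@2 C@2
Step 8: thread A executes A4 (x = x * 2). Shared: x=2 y=-1. PCs: A@4 B@2 C@2
Step 9: thread B executes B3 (y = y * 2). Shared: x=2 y=-2. PCs: A@4 B@3 C@2
Step 10: thread B executes B4 (y = 6). Shared: x=2 y=6. PCs: A@4 B@4 C@2
Step 11: thread C executes C3 (y = x). Shared: x=2 y=2. PCs: A@4 B@4 C@3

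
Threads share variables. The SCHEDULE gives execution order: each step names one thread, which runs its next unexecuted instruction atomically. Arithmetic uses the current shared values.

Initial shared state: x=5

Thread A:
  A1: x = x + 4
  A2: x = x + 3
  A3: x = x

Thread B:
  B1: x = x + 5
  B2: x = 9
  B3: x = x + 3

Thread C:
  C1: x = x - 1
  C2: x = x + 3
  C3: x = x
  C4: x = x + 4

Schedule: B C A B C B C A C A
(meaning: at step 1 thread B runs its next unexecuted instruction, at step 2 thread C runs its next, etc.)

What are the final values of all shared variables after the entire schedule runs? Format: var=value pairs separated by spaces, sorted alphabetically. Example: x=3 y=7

Answer: x=22

Derivation:
Step 1: thread B executes B1 (x = x + 5). Shared: x=10. PCs: A@0 B@1 C@0
Step 2: thread C executes C1 (x = x - 1). Shared: x=9. PCs: A@0 B@1 C@1
Step 3: thread A executes A1 (x = x + 4). Shared: x=13. PCs: A@1 B@1 C@1
Step 4: thread B executes B2 (x = 9). Shared: x=9. PCs: A@1 B@2 C@1
Step 5: thread C executes C2 (x = x + 3). Shared: x=12. PCs: A@1 B@2 C@2
Step 6: thread B executes B3 (x = x + 3). Shared: x=15. PCs: A@1 B@3 C@2
Step 7: thread C executes C3 (x = x). Shared: x=15. PCs: A@1 B@3 C@3
Step 8: thread A executes A2 (x = x + 3). Shared: x=18. PCs: A@2 B@3 C@3
Step 9: thread C executes C4 (x = x + 4). Shared: x=22. PCs: A@2 B@3 C@4
Step 10: thread A executes A3 (x = x). Shared: x=22. PCs: A@3 B@3 C@4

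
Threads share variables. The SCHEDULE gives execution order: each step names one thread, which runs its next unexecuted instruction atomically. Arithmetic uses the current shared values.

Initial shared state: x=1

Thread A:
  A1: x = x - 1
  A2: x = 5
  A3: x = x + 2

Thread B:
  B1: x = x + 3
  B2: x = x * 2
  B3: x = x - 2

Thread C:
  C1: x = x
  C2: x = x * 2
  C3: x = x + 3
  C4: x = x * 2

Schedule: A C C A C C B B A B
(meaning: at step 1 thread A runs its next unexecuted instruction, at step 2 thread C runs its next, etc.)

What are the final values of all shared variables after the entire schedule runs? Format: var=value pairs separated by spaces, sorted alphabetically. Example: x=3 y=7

Answer: x=38

Derivation:
Step 1: thread A executes A1 (x = x - 1). Shared: x=0. PCs: A@1 B@0 C@0
Step 2: thread C executes C1 (x = x). Shared: x=0. PCs: A@1 B@0 C@1
Step 3: thread C executes C2 (x = x * 2). Shared: x=0. PCs: A@1 B@0 C@2
Step 4: thread A executes A2 (x = 5). Shared: x=5. PCs: A@2 B@0 C@2
Step 5: thread C executes C3 (x = x + 3). Shared: x=8. PCs: A@2 B@0 C@3
Step 6: thread C executes C4 (x = x * 2). Shared: x=16. PCs: A@2 B@0 C@4
Step 7: thread B executes B1 (x = x + 3). Shared: x=19. PCs: A@2 B@1 C@4
Step 8: thread B executes B2 (x = x * 2). Shared: x=38. PCs: A@2 B@2 C@4
Step 9: thread A executes A3 (x = x + 2). Shared: x=40. PCs: A@3 B@2 C@4
Step 10: thread B executes B3 (x = x - 2). Shared: x=38. PCs: A@3 B@3 C@4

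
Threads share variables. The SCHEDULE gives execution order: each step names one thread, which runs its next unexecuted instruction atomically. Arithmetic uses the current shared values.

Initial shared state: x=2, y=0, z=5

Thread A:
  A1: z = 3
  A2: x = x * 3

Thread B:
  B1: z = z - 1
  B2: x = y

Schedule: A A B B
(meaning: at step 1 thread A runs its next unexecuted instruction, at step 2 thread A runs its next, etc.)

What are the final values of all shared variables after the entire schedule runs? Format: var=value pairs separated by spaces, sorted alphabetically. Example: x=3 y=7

Answer: x=0 y=0 z=2

Derivation:
Step 1: thread A executes A1 (z = 3). Shared: x=2 y=0 z=3. PCs: A@1 B@0
Step 2: thread A executes A2 (x = x * 3). Shared: x=6 y=0 z=3. PCs: A@2 B@0
Step 3: thread B executes B1 (z = z - 1). Shared: x=6 y=0 z=2. PCs: A@2 B@1
Step 4: thread B executes B2 (x = y). Shared: x=0 y=0 z=2. PCs: A@2 B@2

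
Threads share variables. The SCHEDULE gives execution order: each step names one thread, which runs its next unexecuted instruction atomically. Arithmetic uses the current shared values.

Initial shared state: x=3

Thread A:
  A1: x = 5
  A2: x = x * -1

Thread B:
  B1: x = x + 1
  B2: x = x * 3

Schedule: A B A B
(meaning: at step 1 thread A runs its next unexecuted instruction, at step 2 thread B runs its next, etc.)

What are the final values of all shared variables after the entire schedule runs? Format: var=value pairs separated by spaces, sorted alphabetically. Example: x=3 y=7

Answer: x=-18

Derivation:
Step 1: thread A executes A1 (x = 5). Shared: x=5. PCs: A@1 B@0
Step 2: thread B executes B1 (x = x + 1). Shared: x=6. PCs: A@1 B@1
Step 3: thread A executes A2 (x = x * -1). Shared: x=-6. PCs: A@2 B@1
Step 4: thread B executes B2 (x = x * 3). Shared: x=-18. PCs: A@2 B@2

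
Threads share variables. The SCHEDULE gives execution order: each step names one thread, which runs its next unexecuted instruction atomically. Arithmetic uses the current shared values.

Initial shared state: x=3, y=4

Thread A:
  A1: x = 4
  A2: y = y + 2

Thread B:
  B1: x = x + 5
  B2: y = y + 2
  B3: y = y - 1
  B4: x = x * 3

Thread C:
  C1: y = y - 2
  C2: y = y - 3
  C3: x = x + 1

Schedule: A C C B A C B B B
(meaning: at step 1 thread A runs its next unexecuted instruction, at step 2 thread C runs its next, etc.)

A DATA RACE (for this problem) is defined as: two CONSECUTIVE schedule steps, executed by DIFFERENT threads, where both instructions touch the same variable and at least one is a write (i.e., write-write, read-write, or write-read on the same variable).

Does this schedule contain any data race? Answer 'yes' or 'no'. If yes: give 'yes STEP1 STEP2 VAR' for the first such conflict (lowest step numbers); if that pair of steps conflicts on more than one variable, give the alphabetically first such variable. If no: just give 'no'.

Answer: no

Derivation:
Steps 1,2: A(r=-,w=x) vs C(r=y,w=y). No conflict.
Steps 2,3: same thread (C). No race.
Steps 3,4: C(r=y,w=y) vs B(r=x,w=x). No conflict.
Steps 4,5: B(r=x,w=x) vs A(r=y,w=y). No conflict.
Steps 5,6: A(r=y,w=y) vs C(r=x,w=x). No conflict.
Steps 6,7: C(r=x,w=x) vs B(r=y,w=y). No conflict.
Steps 7,8: same thread (B). No race.
Steps 8,9: same thread (B). No race.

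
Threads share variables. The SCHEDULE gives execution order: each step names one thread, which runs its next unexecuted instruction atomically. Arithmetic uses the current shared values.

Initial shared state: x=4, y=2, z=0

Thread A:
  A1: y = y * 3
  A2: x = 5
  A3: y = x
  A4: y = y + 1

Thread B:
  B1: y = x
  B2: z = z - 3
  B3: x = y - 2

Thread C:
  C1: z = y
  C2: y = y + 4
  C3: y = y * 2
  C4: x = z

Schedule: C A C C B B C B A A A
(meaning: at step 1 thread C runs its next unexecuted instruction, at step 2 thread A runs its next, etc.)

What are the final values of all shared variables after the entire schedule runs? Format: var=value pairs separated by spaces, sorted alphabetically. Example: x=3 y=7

Step 1: thread C executes C1 (z = y). Shared: x=4 y=2 z=2. PCs: A@0 B@0 C@1
Step 2: thread A executes A1 (y = y * 3). Shared: x=4 y=6 z=2. PCs: A@1 B@0 C@1
Step 3: thread C executes C2 (y = y + 4). Shared: x=4 y=10 z=2. PCs: A@1 B@0 C@2
Step 4: thread C executes C3 (y = y * 2). Shared: x=4 y=20 z=2. PCs: A@1 B@0 C@3
Step 5: thread B executes B1 (y = x). Shared: x=4 y=4 z=2. PCs: A@1 B@1 C@3
Step 6: thread B executes B2 (z = z - 3). Shared: x=4 y=4 z=-1. PCs: A@1 B@2 C@3
Step 7: thread C executes C4 (x = z). Shared: x=-1 y=4 z=-1. PCs: A@1 B@2 C@4
Step 8: thread B executes B3 (x = y - 2). Shared: x=2 y=4 z=-1. PCs: A@1 B@3 C@4
Step 9: thread A executes A2 (x = 5). Shared: x=5 y=4 z=-1. PCs: A@2 B@3 C@4
Step 10: thread A executes A3 (y = x). Shared: x=5 y=5 z=-1. PCs: A@3 B@3 C@4
Step 11: thread A executes A4 (y = y + 1). Shared: x=5 y=6 z=-1. PCs: A@4 B@3 C@4

Answer: x=5 y=6 z=-1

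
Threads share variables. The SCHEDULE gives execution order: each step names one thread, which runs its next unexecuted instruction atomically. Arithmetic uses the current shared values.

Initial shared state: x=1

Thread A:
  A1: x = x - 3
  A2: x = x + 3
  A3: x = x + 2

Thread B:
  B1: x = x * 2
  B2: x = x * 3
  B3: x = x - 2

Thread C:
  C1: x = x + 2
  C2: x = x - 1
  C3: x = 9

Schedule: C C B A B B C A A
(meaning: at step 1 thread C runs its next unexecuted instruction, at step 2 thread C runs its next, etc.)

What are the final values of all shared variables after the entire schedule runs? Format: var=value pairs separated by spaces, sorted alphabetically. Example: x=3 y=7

Step 1: thread C executes C1 (x = x + 2). Shared: x=3. PCs: A@0 B@0 C@1
Step 2: thread C executes C2 (x = x - 1). Shared: x=2. PCs: A@0 B@0 C@2
Step 3: thread B executes B1 (x = x * 2). Shared: x=4. PCs: A@0 B@1 C@2
Step 4: thread A executes A1 (x = x - 3). Shared: x=1. PCs: A@1 B@1 C@2
Step 5: thread B executes B2 (x = x * 3). Shared: x=3. PCs: A@1 B@2 C@2
Step 6: thread B executes B3 (x = x - 2). Shared: x=1. PCs: A@1 B@3 C@2
Step 7: thread C executes C3 (x = 9). Shared: x=9. PCs: A@1 B@3 C@3
Step 8: thread A executes A2 (x = x + 3). Shared: x=12. PCs: A@2 B@3 C@3
Step 9: thread A executes A3 (x = x + 2). Shared: x=14. PCs: A@3 B@3 C@3

Answer: x=14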